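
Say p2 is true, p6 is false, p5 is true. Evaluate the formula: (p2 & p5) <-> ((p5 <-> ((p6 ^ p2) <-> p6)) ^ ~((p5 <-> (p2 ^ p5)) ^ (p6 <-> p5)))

p2 & p5 = T & T = T
p6 ^ p2 = F ^ T = T
(p6 ^ p2) <-> p6 = T <-> F = F
p5 <-> ((p6 ^ p2) <-> p6) = T <-> F = F
p2 ^ p5 = T ^ T = F
p5 <-> (p2 ^ p5) = T <-> F = F
p6 <-> p5 = F <-> T = F
(p5 <-> (p2 ^ p5)) ^ (p6 <-> p5) = F ^ F = F
~((p5 <-> (p2 ^ p5)) ^ (p6 <-> p5)) = ~F = T
(p5 <-> ((p6 ^ p2) <-> p6)) ^ ~((p5 <-> (p2 ^ p5)) ^ (p6 <-> p5)) = F ^ T = T
(p2 & p5) <-> ((p5 <-> ((p6 ^ p2) <-> p6)) ^ ~((p5 <-> (p2 ^ p5)) ^ (p6 <-> p5))) = T <-> T = T

T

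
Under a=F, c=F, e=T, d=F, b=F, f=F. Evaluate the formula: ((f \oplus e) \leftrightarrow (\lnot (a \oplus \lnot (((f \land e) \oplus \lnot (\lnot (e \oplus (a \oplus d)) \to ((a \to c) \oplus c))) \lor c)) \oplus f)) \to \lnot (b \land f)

f \oplus e = F \oplus T = T
f \land e = F \land T = F
a \oplus d = F \oplus F = F
e \oplus (a \oplus d) = T \oplus F = T
\lnot (e \oplus (a \oplus d)) = \lnot T = F
a \to c = F \to F = T
(a \to c) \oplus c = T \oplus F = T
\lnot (e \oplus (a \oplus d)) \to ((a \to c) \oplus c) = F \to T = T
\lnot (\lnot (e \oplus (a \oplus d)) \to ((a \to c) \oplus c)) = \lnot T = F
(f \land e) \oplus \lnot (\lnot (e \oplus (a \oplus d)) \to ((a \to c) \oplus c)) = F \oplus F = F
((f \land e) \oplus \lnot (\lnot (e \oplus (a \oplus d)) \to ((a \to c) \oplus c))) \lor c = F \lor F = F
\lnot (((f \land e) \oplus \lnot (\lnot (e \oplus (a \oplus d)) \to ((a \to c) \oplus c))) \lor c) = \lnot F = T
a \oplus \lnot (((f \land e) \oplus \lnot (\lnot (e \oplus (a \oplus d)) \to ((a \to c) \oplus c))) \lor c) = F \oplus T = T
\lnot (a \oplus \lnot (((f \land e) \oplus \lnot (\lnot (e \oplus (a \oplus d)) \to ((a \to c) \oplus c))) \lor c)) = \lnot T = F
\lnot (a \oplus \lnot (((f \land e) \oplus \lnot (\lnot (e \oplus (a \oplus d)) \to ((a \to c) \oplus c))) \lor c)) \oplus f = F \oplus F = F
(f \oplus e) \leftrightarrow (\lnot (a \oplus \lnot (((f \land e) \oplus \lnot (\lnot (e \oplus (a \oplus d)) \to ((a \to c) \oplus c))) \lor c)) \oplus f) = T \leftrightarrow F = F
b \land f = F \land F = F
\lnot (b \land f) = \lnot F = T
((f \oplus e) \leftrightarrow (\lnot (a \oplus \lnot (((f \land e) \oplus \lnot (\lnot (e \oplus (a \oplus d)) \to ((a \to c) \oplus c))) \lor c)) \oplus f)) \to \lnot (b \land f) = F \to T = T

T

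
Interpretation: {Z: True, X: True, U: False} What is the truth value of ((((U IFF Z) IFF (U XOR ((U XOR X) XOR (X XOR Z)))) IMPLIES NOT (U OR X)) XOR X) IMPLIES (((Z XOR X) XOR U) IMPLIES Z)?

True

U IFF Z = False IFF True = False
U XOR X = False XOR True = True
X XOR Z = True XOR True = False
(U XOR X) XOR (X XOR Z) = True XOR False = True
U XOR ((U XOR X) XOR (X XOR Z)) = False XOR True = True
(U IFF Z) IFF (U XOR ((U XOR X) XOR (X XOR Z))) = False IFF True = False
U OR X = False OR True = True
NOT (U OR X) = NOT True = False
((U IFF Z) IFF (U XOR ((U XOR X) XOR (X XOR Z)))) IMPLIES NOT (U OR X) = False IMPLIES False = True
(((U IFF Z) IFF (U XOR ((U XOR X) XOR (X XOR Z)))) IMPLIES NOT (U OR X)) XOR X = True XOR True = False
Z XOR X = True XOR True = False
(Z XOR X) XOR U = False XOR False = False
((Z XOR X) XOR U) IMPLIES Z = False IMPLIES True = True
((((U IFF Z) IFF (U XOR ((U XOR X) XOR (X XOR Z)))) IMPLIES NOT (U OR X)) XOR X) IMPLIES (((Z XOR X) XOR U) IMPLIES Z) = False IMPLIES True = True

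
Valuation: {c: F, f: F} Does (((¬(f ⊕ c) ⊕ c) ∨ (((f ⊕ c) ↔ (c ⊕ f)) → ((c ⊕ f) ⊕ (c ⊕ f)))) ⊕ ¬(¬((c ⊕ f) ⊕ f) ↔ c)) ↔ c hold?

T

Substituting c=F, f=F:
f ⊕ c = F ⊕ F = F
¬(f ⊕ c) = ¬F = T
¬(f ⊕ c) ⊕ c = T ⊕ F = T
f ⊕ c = F ⊕ F = F
c ⊕ f = F ⊕ F = F
(f ⊕ c) ↔ (c ⊕ f) = F ↔ F = T
c ⊕ f = F ⊕ F = F
c ⊕ f = F ⊕ F = F
(c ⊕ f) ⊕ (c ⊕ f) = F ⊕ F = F
((f ⊕ c) ↔ (c ⊕ f)) → ((c ⊕ f) ⊕ (c ⊕ f)) = T → F = F
(¬(f ⊕ c) ⊕ c) ∨ (((f ⊕ c) ↔ (c ⊕ f)) → ((c ⊕ f) ⊕ (c ⊕ f))) = T ∨ F = T
c ⊕ f = F ⊕ F = F
(c ⊕ f) ⊕ f = F ⊕ F = F
¬((c ⊕ f) ⊕ f) = ¬F = T
¬((c ⊕ f) ⊕ f) ↔ c = T ↔ F = F
¬(¬((c ⊕ f) ⊕ f) ↔ c) = ¬F = T
((¬(f ⊕ c) ⊕ c) ∨ (((f ⊕ c) ↔ (c ⊕ f)) → ((c ⊕ f) ⊕ (c ⊕ f)))) ⊕ ¬(¬((c ⊕ f) ⊕ f) ↔ c) = T ⊕ T = F
(((¬(f ⊕ c) ⊕ c) ∨ (((f ⊕ c) ↔ (c ⊕ f)) → ((c ⊕ f) ⊕ (c ⊕ f)))) ⊕ ¬(¬((c ⊕ f) ⊕ f) ↔ c)) ↔ c = F ↔ F = T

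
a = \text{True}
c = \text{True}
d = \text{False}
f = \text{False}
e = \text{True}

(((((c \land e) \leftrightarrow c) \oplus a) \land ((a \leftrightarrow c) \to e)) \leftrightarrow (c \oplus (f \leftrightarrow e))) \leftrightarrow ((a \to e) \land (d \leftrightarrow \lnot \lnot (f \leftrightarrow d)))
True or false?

\text{True}

c \land e = \text{True} \land \text{True} = \text{True}
(c \land e) \leftrightarrow c = \text{True} \leftrightarrow \text{True} = \text{True}
((c \land e) \leftrightarrow c) \oplus a = \text{True} \oplus \text{True} = \text{False}
a \leftrightarrow c = \text{True} \leftrightarrow \text{True} = \text{True}
(a \leftrightarrow c) \to e = \text{True} \to \text{True} = \text{True}
(((c \land e) \leftrightarrow c) \oplus a) \land ((a \leftrightarrow c) \to e) = \text{False} \land \text{True} = \text{False}
f \leftrightarrow e = \text{False} \leftrightarrow \text{True} = \text{False}
c \oplus (f \leftrightarrow e) = \text{True} \oplus \text{False} = \text{True}
((((c \land e) \leftrightarrow c) \oplus a) \land ((a \leftrightarrow c) \to e)) \leftrightarrow (c \oplus (f \leftrightarrow e)) = \text{False} \leftrightarrow \text{True} = \text{False}
a \to e = \text{True} \to \text{True} = \text{True}
f \leftrightarrow d = \text{False} \leftrightarrow \text{False} = \text{True}
\lnot (f \leftrightarrow d) = \lnot \text{True} = \text{False}
\lnot \lnot (f \leftrightarrow d) = \lnot \text{False} = \text{True}
d \leftrightarrow \lnot \lnot (f \leftrightarrow d) = \text{False} \leftrightarrow \text{True} = \text{False}
(a \to e) \land (d \leftrightarrow \lnot \lnot (f \leftrightarrow d)) = \text{True} \land \text{False} = \text{False}
(((((c \land e) \leftrightarrow c) \oplus a) \land ((a \leftrightarrow c) \to e)) \leftrightarrow (c \oplus (f \leftrightarrow e))) \leftrightarrow ((a \to e) \land (d \leftrightarrow \lnot \lnot (f \leftrightarrow d))) = \text{False} \leftrightarrow \text{False} = \text{True}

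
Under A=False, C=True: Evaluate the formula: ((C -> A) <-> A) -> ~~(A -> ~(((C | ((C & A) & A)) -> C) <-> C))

True

Substituting A=False, C=True:
C -> A = True -> False = False
(C -> A) <-> A = False <-> False = True
C & A = True & False = False
(C & A) & A = False & False = False
C | ((C & A) & A) = True | False = True
(C | ((C & A) & A)) -> C = True -> True = True
((C | ((C & A) & A)) -> C) <-> C = True <-> True = True
~(((C | ((C & A) & A)) -> C) <-> C) = ~True = False
A -> ~(((C | ((C & A) & A)) -> C) <-> C) = False -> False = True
~(A -> ~(((C | ((C & A) & A)) -> C) <-> C)) = ~True = False
~~(A -> ~(((C | ((C & A) & A)) -> C) <-> C)) = ~False = True
((C -> A) <-> A) -> ~~(A -> ~(((C | ((C & A) & A)) -> C) <-> C)) = True -> True = True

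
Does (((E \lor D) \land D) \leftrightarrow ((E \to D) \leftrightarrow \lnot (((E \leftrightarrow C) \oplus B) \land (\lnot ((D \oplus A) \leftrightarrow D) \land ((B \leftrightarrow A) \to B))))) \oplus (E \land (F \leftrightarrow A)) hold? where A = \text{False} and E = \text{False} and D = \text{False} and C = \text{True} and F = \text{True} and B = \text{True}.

\text{False}

E \lor D = \text{False} \lor \text{False} = \text{False}
(E \lor D) \land D = \text{False} \land \text{False} = \text{False}
E \to D = \text{False} \to \text{False} = \text{True}
E \leftrightarrow C = \text{False} \leftrightarrow \text{True} = \text{False}
(E \leftrightarrow C) \oplus B = \text{False} \oplus \text{True} = \text{True}
D \oplus A = \text{False} \oplus \text{False} = \text{False}
(D \oplus A) \leftrightarrow D = \text{False} \leftrightarrow \text{False} = \text{True}
\lnot ((D \oplus A) \leftrightarrow D) = \lnot \text{True} = \text{False}
B \leftrightarrow A = \text{True} \leftrightarrow \text{False} = \text{False}
(B \leftrightarrow A) \to B = \text{False} \to \text{True} = \text{True}
\lnot ((D \oplus A) \leftrightarrow D) \land ((B \leftrightarrow A) \to B) = \text{False} \land \text{True} = \text{False}
((E \leftrightarrow C) \oplus B) \land (\lnot ((D \oplus A) \leftrightarrow D) \land ((B \leftrightarrow A) \to B)) = \text{True} \land \text{False} = \text{False}
\lnot (((E \leftrightarrow C) \oplus B) \land (\lnot ((D \oplus A) \leftrightarrow D) \land ((B \leftrightarrow A) \to B))) = \lnot \text{False} = \text{True}
(E \to D) \leftrightarrow \lnot (((E \leftrightarrow C) \oplus B) \land (\lnot ((D \oplus A) \leftrightarrow D) \land ((B \leftrightarrow A) \to B))) = \text{True} \leftrightarrow \text{True} = \text{True}
((E \lor D) \land D) \leftrightarrow ((E \to D) \leftrightarrow \lnot (((E \leftrightarrow C) \oplus B) \land (\lnot ((D \oplus A) \leftrightarrow D) \land ((B \leftrightarrow A) \to B)))) = \text{False} \leftrightarrow \text{True} = \text{False}
F \leftrightarrow A = \text{True} \leftrightarrow \text{False} = \text{False}
E \land (F \leftrightarrow A) = \text{False} \land \text{False} = \text{False}
(((E \lor D) \land D) \leftrightarrow ((E \to D) \leftrightarrow \lnot (((E \leftrightarrow C) \oplus B) \land (\lnot ((D \oplus A) \leftrightarrow D) \land ((B \leftrightarrow A) \to B))))) \oplus (E \land (F \leftrightarrow A)) = \text{False} \oplus \text{False} = \text{False}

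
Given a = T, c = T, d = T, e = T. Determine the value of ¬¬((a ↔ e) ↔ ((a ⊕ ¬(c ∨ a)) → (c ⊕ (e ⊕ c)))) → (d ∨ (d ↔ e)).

T

Substituting a=T, c=T, d=T, e=T:
a ↔ e = T ↔ T = T
c ∨ a = T ∨ T = T
¬(c ∨ a) = ¬T = F
a ⊕ ¬(c ∨ a) = T ⊕ F = T
e ⊕ c = T ⊕ T = F
c ⊕ (e ⊕ c) = T ⊕ F = T
(a ⊕ ¬(c ∨ a)) → (c ⊕ (e ⊕ c)) = T → T = T
(a ↔ e) ↔ ((a ⊕ ¬(c ∨ a)) → (c ⊕ (e ⊕ c))) = T ↔ T = T
¬((a ↔ e) ↔ ((a ⊕ ¬(c ∨ a)) → (c ⊕ (e ⊕ c)))) = ¬T = F
¬¬((a ↔ e) ↔ ((a ⊕ ¬(c ∨ a)) → (c ⊕ (e ⊕ c)))) = ¬F = T
d ↔ e = T ↔ T = T
d ∨ (d ↔ e) = T ∨ T = T
¬¬((a ↔ e) ↔ ((a ⊕ ¬(c ∨ a)) → (c ⊕ (e ⊕ c)))) → (d ∨ (d ↔ e)) = T → T = T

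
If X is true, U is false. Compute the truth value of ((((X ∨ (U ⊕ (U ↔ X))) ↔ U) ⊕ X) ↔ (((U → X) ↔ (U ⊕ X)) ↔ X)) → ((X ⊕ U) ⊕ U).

True

U ↔ X = False ↔ True = False
U ⊕ (U ↔ X) = False ⊕ False = False
X ∨ (U ⊕ (U ↔ X)) = True ∨ False = True
(X ∨ (U ⊕ (U ↔ X))) ↔ U = True ↔ False = False
((X ∨ (U ⊕ (U ↔ X))) ↔ U) ⊕ X = False ⊕ True = True
U → X = False → True = True
U ⊕ X = False ⊕ True = True
(U → X) ↔ (U ⊕ X) = True ↔ True = True
((U → X) ↔ (U ⊕ X)) ↔ X = True ↔ True = True
(((X ∨ (U ⊕ (U ↔ X))) ↔ U) ⊕ X) ↔ (((U → X) ↔ (U ⊕ X)) ↔ X) = True ↔ True = True
X ⊕ U = True ⊕ False = True
(X ⊕ U) ⊕ U = True ⊕ False = True
((((X ∨ (U ⊕ (U ↔ X))) ↔ U) ⊕ X) ↔ (((U → X) ↔ (U ⊕ X)) ↔ X)) → ((X ⊕ U) ⊕ U) = True → True = True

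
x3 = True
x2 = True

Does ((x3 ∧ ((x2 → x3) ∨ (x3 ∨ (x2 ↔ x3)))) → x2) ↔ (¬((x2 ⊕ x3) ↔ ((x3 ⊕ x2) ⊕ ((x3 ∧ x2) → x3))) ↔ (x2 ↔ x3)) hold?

Substituting x3=True, x2=True:
x2 → x3 = True → True = True
x2 ↔ x3 = True ↔ True = True
x3 ∨ (x2 ↔ x3) = True ∨ True = True
(x2 → x3) ∨ (x3 ∨ (x2 ↔ x3)) = True ∨ True = True
x3 ∧ ((x2 → x3) ∨ (x3 ∨ (x2 ↔ x3))) = True ∧ True = True
(x3 ∧ ((x2 → x3) ∨ (x3 ∨ (x2 ↔ x3)))) → x2 = True → True = True
x2 ⊕ x3 = True ⊕ True = False
x3 ⊕ x2 = True ⊕ True = False
x3 ∧ x2 = True ∧ True = True
(x3 ∧ x2) → x3 = True → True = True
(x3 ⊕ x2) ⊕ ((x3 ∧ x2) → x3) = False ⊕ True = True
(x2 ⊕ x3) ↔ ((x3 ⊕ x2) ⊕ ((x3 ∧ x2) → x3)) = False ↔ True = False
¬((x2 ⊕ x3) ↔ ((x3 ⊕ x2) ⊕ ((x3 ∧ x2) → x3))) = ¬False = True
x2 ↔ x3 = True ↔ True = True
¬((x2 ⊕ x3) ↔ ((x3 ⊕ x2) ⊕ ((x3 ∧ x2) → x3))) ↔ (x2 ↔ x3) = True ↔ True = True
((x3 ∧ ((x2 → x3) ∨ (x3 ∨ (x2 ↔ x3)))) → x2) ↔ (¬((x2 ⊕ x3) ↔ ((x3 ⊕ x2) ⊕ ((x3 ∧ x2) → x3))) ↔ (x2 ↔ x3)) = True ↔ True = True

True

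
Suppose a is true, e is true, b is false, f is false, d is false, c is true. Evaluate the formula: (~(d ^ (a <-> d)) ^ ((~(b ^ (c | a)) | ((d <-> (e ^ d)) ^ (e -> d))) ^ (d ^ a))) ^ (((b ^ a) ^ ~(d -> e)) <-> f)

F

a <-> d = T <-> F = F
d ^ (a <-> d) = F ^ F = F
~(d ^ (a <-> d)) = ~F = T
c | a = T | T = T
b ^ (c | a) = F ^ T = T
~(b ^ (c | a)) = ~T = F
e ^ d = T ^ F = T
d <-> (e ^ d) = F <-> T = F
e -> d = T -> F = F
(d <-> (e ^ d)) ^ (e -> d) = F ^ F = F
~(b ^ (c | a)) | ((d <-> (e ^ d)) ^ (e -> d)) = F | F = F
d ^ a = F ^ T = T
(~(b ^ (c | a)) | ((d <-> (e ^ d)) ^ (e -> d))) ^ (d ^ a) = F ^ T = T
~(d ^ (a <-> d)) ^ ((~(b ^ (c | a)) | ((d <-> (e ^ d)) ^ (e -> d))) ^ (d ^ a)) = T ^ T = F
b ^ a = F ^ T = T
d -> e = F -> T = T
~(d -> e) = ~T = F
(b ^ a) ^ ~(d -> e) = T ^ F = T
((b ^ a) ^ ~(d -> e)) <-> f = T <-> F = F
(~(d ^ (a <-> d)) ^ ((~(b ^ (c | a)) | ((d <-> (e ^ d)) ^ (e -> d))) ^ (d ^ a))) ^ (((b ^ a) ^ ~(d -> e)) <-> f) = F ^ F = F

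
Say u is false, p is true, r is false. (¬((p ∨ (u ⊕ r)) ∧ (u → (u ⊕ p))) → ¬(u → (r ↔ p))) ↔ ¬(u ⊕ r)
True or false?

Substituting u=F, p=T, r=F:
u ⊕ r = F ⊕ F = F
p ∨ (u ⊕ r) = T ∨ F = T
u ⊕ p = F ⊕ T = T
u → (u ⊕ p) = F → T = T
(p ∨ (u ⊕ r)) ∧ (u → (u ⊕ p)) = T ∧ T = T
¬((p ∨ (u ⊕ r)) ∧ (u → (u ⊕ p))) = ¬T = F
r ↔ p = F ↔ T = F
u → (r ↔ p) = F → F = T
¬(u → (r ↔ p)) = ¬T = F
¬((p ∨ (u ⊕ r)) ∧ (u → (u ⊕ p))) → ¬(u → (r ↔ p)) = F → F = T
u ⊕ r = F ⊕ F = F
¬(u ⊕ r) = ¬F = T
(¬((p ∨ (u ⊕ r)) ∧ (u → (u ⊕ p))) → ¬(u → (r ↔ p))) ↔ ¬(u ⊕ r) = T ↔ T = T

T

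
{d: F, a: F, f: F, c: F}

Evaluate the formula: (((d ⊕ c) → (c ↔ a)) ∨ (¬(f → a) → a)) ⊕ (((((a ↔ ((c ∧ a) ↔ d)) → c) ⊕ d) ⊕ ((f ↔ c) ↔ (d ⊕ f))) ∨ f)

F

Substituting d=F, a=F, f=F, c=F:
d ⊕ c = F ⊕ F = F
c ↔ a = F ↔ F = T
(d ⊕ c) → (c ↔ a) = F → T = T
f → a = F → F = T
¬(f → a) = ¬T = F
¬(f → a) → a = F → F = T
((d ⊕ c) → (c ↔ a)) ∨ (¬(f → a) → a) = T ∨ T = T
c ∧ a = F ∧ F = F
(c ∧ a) ↔ d = F ↔ F = T
a ↔ ((c ∧ a) ↔ d) = F ↔ T = F
(a ↔ ((c ∧ a) ↔ d)) → c = F → F = T
((a ↔ ((c ∧ a) ↔ d)) → c) ⊕ d = T ⊕ F = T
f ↔ c = F ↔ F = T
d ⊕ f = F ⊕ F = F
(f ↔ c) ↔ (d ⊕ f) = T ↔ F = F
(((a ↔ ((c ∧ a) ↔ d)) → c) ⊕ d) ⊕ ((f ↔ c) ↔ (d ⊕ f)) = T ⊕ F = T
((((a ↔ ((c ∧ a) ↔ d)) → c) ⊕ d) ⊕ ((f ↔ c) ↔ (d ⊕ f))) ∨ f = T ∨ F = T
(((d ⊕ c) → (c ↔ a)) ∨ (¬(f → a) → a)) ⊕ (((((a ↔ ((c ∧ a) ↔ d)) → c) ⊕ d) ⊕ ((f ↔ c) ↔ (d ⊕ f))) ∨ f) = T ⊕ T = F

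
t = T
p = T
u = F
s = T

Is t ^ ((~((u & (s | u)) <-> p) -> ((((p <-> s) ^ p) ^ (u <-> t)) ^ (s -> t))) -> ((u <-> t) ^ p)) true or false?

F

s | u = T | F = T
u & (s | u) = F & T = F
(u & (s | u)) <-> p = F <-> T = F
~((u & (s | u)) <-> p) = ~F = T
p <-> s = T <-> T = T
(p <-> s) ^ p = T ^ T = F
u <-> t = F <-> T = F
((p <-> s) ^ p) ^ (u <-> t) = F ^ F = F
s -> t = T -> T = T
(((p <-> s) ^ p) ^ (u <-> t)) ^ (s -> t) = F ^ T = T
~((u & (s | u)) <-> p) -> ((((p <-> s) ^ p) ^ (u <-> t)) ^ (s -> t)) = T -> T = T
u <-> t = F <-> T = F
(u <-> t) ^ p = F ^ T = T
(~((u & (s | u)) <-> p) -> ((((p <-> s) ^ p) ^ (u <-> t)) ^ (s -> t))) -> ((u <-> t) ^ p) = T -> T = T
t ^ ((~((u & (s | u)) <-> p) -> ((((p <-> s) ^ p) ^ (u <-> t)) ^ (s -> t))) -> ((u <-> t) ^ p)) = T ^ T = F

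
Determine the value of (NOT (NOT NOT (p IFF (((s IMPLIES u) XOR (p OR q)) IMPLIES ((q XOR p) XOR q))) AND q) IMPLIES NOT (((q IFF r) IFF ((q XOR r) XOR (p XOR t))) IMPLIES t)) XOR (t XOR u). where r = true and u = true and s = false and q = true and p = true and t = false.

false

s IMPLIES u = false IMPLIES true = true
p OR q = true OR true = true
(s IMPLIES u) XOR (p OR q) = true XOR true = false
q XOR p = true XOR true = false
(q XOR p) XOR q = false XOR true = true
((s IMPLIES u) XOR (p OR q)) IMPLIES ((q XOR p) XOR q) = false IMPLIES true = true
p IFF (((s IMPLIES u) XOR (p OR q)) IMPLIES ((q XOR p) XOR q)) = true IFF true = true
NOT (p IFF (((s IMPLIES u) XOR (p OR q)) IMPLIES ((q XOR p) XOR q))) = NOT true = false
NOT NOT (p IFF (((s IMPLIES u) XOR (p OR q)) IMPLIES ((q XOR p) XOR q))) = NOT false = true
NOT NOT (p IFF (((s IMPLIES u) XOR (p OR q)) IMPLIES ((q XOR p) XOR q))) AND q = true AND true = true
NOT (NOT NOT (p IFF (((s IMPLIES u) XOR (p OR q)) IMPLIES ((q XOR p) XOR q))) AND q) = NOT true = false
q IFF r = true IFF true = true
q XOR r = true XOR true = false
p XOR t = true XOR false = true
(q XOR r) XOR (p XOR t) = false XOR true = true
(q IFF r) IFF ((q XOR r) XOR (p XOR t)) = true IFF true = true
((q IFF r) IFF ((q XOR r) XOR (p XOR t))) IMPLIES t = true IMPLIES false = false
NOT (((q IFF r) IFF ((q XOR r) XOR (p XOR t))) IMPLIES t) = NOT false = true
NOT (NOT NOT (p IFF (((s IMPLIES u) XOR (p OR q)) IMPLIES ((q XOR p) XOR q))) AND q) IMPLIES NOT (((q IFF r) IFF ((q XOR r) XOR (p XOR t))) IMPLIES t) = false IMPLIES true = true
t XOR u = false XOR true = true
(NOT (NOT NOT (p IFF (((s IMPLIES u) XOR (p OR q)) IMPLIES ((q XOR p) XOR q))) AND q) IMPLIES NOT (((q IFF r) IFF ((q XOR r) XOR (p XOR t))) IMPLIES t)) XOR (t XOR u) = true XOR true = false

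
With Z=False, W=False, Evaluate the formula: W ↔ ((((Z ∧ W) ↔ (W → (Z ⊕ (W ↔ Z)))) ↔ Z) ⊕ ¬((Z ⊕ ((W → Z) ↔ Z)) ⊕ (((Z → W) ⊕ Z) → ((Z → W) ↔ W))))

Z ∧ W = False ∧ False = False
W ↔ Z = False ↔ False = True
Z ⊕ (W ↔ Z) = False ⊕ True = True
W → (Z ⊕ (W ↔ Z)) = False → True = True
(Z ∧ W) ↔ (W → (Z ⊕ (W ↔ Z))) = False ↔ True = False
((Z ∧ W) ↔ (W → (Z ⊕ (W ↔ Z)))) ↔ Z = False ↔ False = True
W → Z = False → False = True
(W → Z) ↔ Z = True ↔ False = False
Z ⊕ ((W → Z) ↔ Z) = False ⊕ False = False
Z → W = False → False = True
(Z → W) ⊕ Z = True ⊕ False = True
Z → W = False → False = True
(Z → W) ↔ W = True ↔ False = False
((Z → W) ⊕ Z) → ((Z → W) ↔ W) = True → False = False
(Z ⊕ ((W → Z) ↔ Z)) ⊕ (((Z → W) ⊕ Z) → ((Z → W) ↔ W)) = False ⊕ False = False
¬((Z ⊕ ((W → Z) ↔ Z)) ⊕ (((Z → W) ⊕ Z) → ((Z → W) ↔ W))) = ¬False = True
(((Z ∧ W) ↔ (W → (Z ⊕ (W ↔ Z)))) ↔ Z) ⊕ ¬((Z ⊕ ((W → Z) ↔ Z)) ⊕ (((Z → W) ⊕ Z) → ((Z → W) ↔ W))) = True ⊕ True = False
W ↔ ((((Z ∧ W) ↔ (W → (Z ⊕ (W ↔ Z)))) ↔ Z) ⊕ ¬((Z ⊕ ((W → Z) ↔ Z)) ⊕ (((Z → W) ⊕ Z) → ((Z → W) ↔ W)))) = False ↔ False = True

True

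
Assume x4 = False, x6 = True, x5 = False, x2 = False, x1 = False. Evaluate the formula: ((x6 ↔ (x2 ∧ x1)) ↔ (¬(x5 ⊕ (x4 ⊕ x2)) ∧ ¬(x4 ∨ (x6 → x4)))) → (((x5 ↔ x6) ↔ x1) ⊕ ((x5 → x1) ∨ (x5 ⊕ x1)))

x2 ∧ x1 = False ∧ False = False
x6 ↔ (x2 ∧ x1) = True ↔ False = False
x4 ⊕ x2 = False ⊕ False = False
x5 ⊕ (x4 ⊕ x2) = False ⊕ False = False
¬(x5 ⊕ (x4 ⊕ x2)) = ¬False = True
x6 → x4 = True → False = False
x4 ∨ (x6 → x4) = False ∨ False = False
¬(x4 ∨ (x6 → x4)) = ¬False = True
¬(x5 ⊕ (x4 ⊕ x2)) ∧ ¬(x4 ∨ (x6 → x4)) = True ∧ True = True
(x6 ↔ (x2 ∧ x1)) ↔ (¬(x5 ⊕ (x4 ⊕ x2)) ∧ ¬(x4 ∨ (x6 → x4))) = False ↔ True = False
x5 ↔ x6 = False ↔ True = False
(x5 ↔ x6) ↔ x1 = False ↔ False = True
x5 → x1 = False → False = True
x5 ⊕ x1 = False ⊕ False = False
(x5 → x1) ∨ (x5 ⊕ x1) = True ∨ False = True
((x5 ↔ x6) ↔ x1) ⊕ ((x5 → x1) ∨ (x5 ⊕ x1)) = True ⊕ True = False
((x6 ↔ (x2 ∧ x1)) ↔ (¬(x5 ⊕ (x4 ⊕ x2)) ∧ ¬(x4 ∨ (x6 → x4)))) → (((x5 ↔ x6) ↔ x1) ⊕ ((x5 → x1) ∨ (x5 ⊕ x1))) = False → False = True

True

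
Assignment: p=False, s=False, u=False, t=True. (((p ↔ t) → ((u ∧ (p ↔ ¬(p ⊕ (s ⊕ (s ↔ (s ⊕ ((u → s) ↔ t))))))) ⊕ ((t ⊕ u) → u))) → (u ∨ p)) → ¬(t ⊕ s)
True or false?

p ↔ t = False ↔ True = False
u → s = False → False = True
(u → s) ↔ t = True ↔ True = True
s ⊕ ((u → s) ↔ t) = False ⊕ True = True
s ↔ (s ⊕ ((u → s) ↔ t)) = False ↔ True = False
s ⊕ (s ↔ (s ⊕ ((u → s) ↔ t))) = False ⊕ False = False
p ⊕ (s ⊕ (s ↔ (s ⊕ ((u → s) ↔ t)))) = False ⊕ False = False
¬(p ⊕ (s ⊕ (s ↔ (s ⊕ ((u → s) ↔ t))))) = ¬False = True
p ↔ ¬(p ⊕ (s ⊕ (s ↔ (s ⊕ ((u → s) ↔ t))))) = False ↔ True = False
u ∧ (p ↔ ¬(p ⊕ (s ⊕ (s ↔ (s ⊕ ((u → s) ↔ t)))))) = False ∧ False = False
t ⊕ u = True ⊕ False = True
(t ⊕ u) → u = True → False = False
(u ∧ (p ↔ ¬(p ⊕ (s ⊕ (s ↔ (s ⊕ ((u → s) ↔ t))))))) ⊕ ((t ⊕ u) → u) = False ⊕ False = False
(p ↔ t) → ((u ∧ (p ↔ ¬(p ⊕ (s ⊕ (s ↔ (s ⊕ ((u → s) ↔ t))))))) ⊕ ((t ⊕ u) → u)) = False → False = True
u ∨ p = False ∨ False = False
((p ↔ t) → ((u ∧ (p ↔ ¬(p ⊕ (s ⊕ (s ↔ (s ⊕ ((u → s) ↔ t))))))) ⊕ ((t ⊕ u) → u))) → (u ∨ p) = True → False = False
t ⊕ s = True ⊕ False = True
¬(t ⊕ s) = ¬True = False
(((p ↔ t) → ((u ∧ (p ↔ ¬(p ⊕ (s ⊕ (s ↔ (s ⊕ ((u → s) ↔ t))))))) ⊕ ((t ⊕ u) → u))) → (u ∨ p)) → ¬(t ⊕ s) = False → False = True

True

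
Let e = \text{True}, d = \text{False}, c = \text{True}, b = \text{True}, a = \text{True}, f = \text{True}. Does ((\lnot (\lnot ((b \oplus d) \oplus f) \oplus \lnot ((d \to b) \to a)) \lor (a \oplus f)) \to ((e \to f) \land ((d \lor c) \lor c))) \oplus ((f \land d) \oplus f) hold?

\text{False}

b \oplus d = \text{True} \oplus \text{False} = \text{True}
(b \oplus d) \oplus f = \text{True} \oplus \text{True} = \text{False}
\lnot ((b \oplus d) \oplus f) = \lnot \text{False} = \text{True}
d \to b = \text{False} \to \text{True} = \text{True}
(d \to b) \to a = \text{True} \to \text{True} = \text{True}
\lnot ((d \to b) \to a) = \lnot \text{True} = \text{False}
\lnot ((b \oplus d) \oplus f) \oplus \lnot ((d \to b) \to a) = \text{True} \oplus \text{False} = \text{True}
\lnot (\lnot ((b \oplus d) \oplus f) \oplus \lnot ((d \to b) \to a)) = \lnot \text{True} = \text{False}
a \oplus f = \text{True} \oplus \text{True} = \text{False}
\lnot (\lnot ((b \oplus d) \oplus f) \oplus \lnot ((d \to b) \to a)) \lor (a \oplus f) = \text{False} \lor \text{False} = \text{False}
e \to f = \text{True} \to \text{True} = \text{True}
d \lor c = \text{False} \lor \text{True} = \text{True}
(d \lor c) \lor c = \text{True} \lor \text{True} = \text{True}
(e \to f) \land ((d \lor c) \lor c) = \text{True} \land \text{True} = \text{True}
(\lnot (\lnot ((b \oplus d) \oplus f) \oplus \lnot ((d \to b) \to a)) \lor (a \oplus f)) \to ((e \to f) \land ((d \lor c) \lor c)) = \text{False} \to \text{True} = \text{True}
f \land d = \text{True} \land \text{False} = \text{False}
(f \land d) \oplus f = \text{False} \oplus \text{True} = \text{True}
((\lnot (\lnot ((b \oplus d) \oplus f) \oplus \lnot ((d \to b) \to a)) \lor (a \oplus f)) \to ((e \to f) \land ((d \lor c) \lor c))) \oplus ((f \land d) \oplus f) = \text{True} \oplus \text{True} = \text{False}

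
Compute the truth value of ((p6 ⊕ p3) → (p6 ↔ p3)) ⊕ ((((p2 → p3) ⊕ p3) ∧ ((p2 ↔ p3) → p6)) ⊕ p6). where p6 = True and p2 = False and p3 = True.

Substituting p6=True, p2=False, p3=True:
p6 ⊕ p3 = True ⊕ True = False
p6 ↔ p3 = True ↔ True = True
(p6 ⊕ p3) → (p6 ↔ p3) = False → True = True
p2 → p3 = False → True = True
(p2 → p3) ⊕ p3 = True ⊕ True = False
p2 ↔ p3 = False ↔ True = False
(p2 ↔ p3) → p6 = False → True = True
((p2 → p3) ⊕ p3) ∧ ((p2 ↔ p3) → p6) = False ∧ True = False
(((p2 → p3) ⊕ p3) ∧ ((p2 ↔ p3) → p6)) ⊕ p6 = False ⊕ True = True
((p6 ⊕ p3) → (p6 ↔ p3)) ⊕ ((((p2 → p3) ⊕ p3) ∧ ((p2 ↔ p3) → p6)) ⊕ p6) = True ⊕ True = False

False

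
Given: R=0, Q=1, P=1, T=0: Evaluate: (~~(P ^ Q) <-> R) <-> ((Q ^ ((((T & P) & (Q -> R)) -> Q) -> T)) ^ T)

1

P ^ Q = 1 ^ 1 = 0
~(P ^ Q) = ~0 = 1
~~(P ^ Q) = ~1 = 0
~~(P ^ Q) <-> R = 0 <-> 0 = 1
T & P = 0 & 1 = 0
Q -> R = 1 -> 0 = 0
(T & P) & (Q -> R) = 0 & 0 = 0
((T & P) & (Q -> R)) -> Q = 0 -> 1 = 1
(((T & P) & (Q -> R)) -> Q) -> T = 1 -> 0 = 0
Q ^ ((((T & P) & (Q -> R)) -> Q) -> T) = 1 ^ 0 = 1
(Q ^ ((((T & P) & (Q -> R)) -> Q) -> T)) ^ T = 1 ^ 0 = 1
(~~(P ^ Q) <-> R) <-> ((Q ^ ((((T & P) & (Q -> R)) -> Q) -> T)) ^ T) = 1 <-> 1 = 1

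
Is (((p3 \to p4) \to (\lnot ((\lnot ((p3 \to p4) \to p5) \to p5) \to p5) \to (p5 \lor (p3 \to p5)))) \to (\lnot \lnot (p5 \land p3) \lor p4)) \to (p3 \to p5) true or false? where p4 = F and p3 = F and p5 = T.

T

Substituting p4=F, p3=F, p5=T:
p3 \to p4 = F \to F = T
p3 \to p4 = F \to F = T
(p3 \to p4) \to p5 = T \to T = T
\lnot ((p3 \to p4) \to p5) = \lnot T = F
\lnot ((p3 \to p4) \to p5) \to p5 = F \to T = T
(\lnot ((p3 \to p4) \to p5) \to p5) \to p5 = T \to T = T
\lnot ((\lnot ((p3 \to p4) \to p5) \to p5) \to p5) = \lnot T = F
p3 \to p5 = F \to T = T
p5 \lor (p3 \to p5) = T \lor T = T
\lnot ((\lnot ((p3 \to p4) \to p5) \to p5) \to p5) \to (p5 \lor (p3 \to p5)) = F \to T = T
(p3 \to p4) \to (\lnot ((\lnot ((p3 \to p4) \to p5) \to p5) \to p5) \to (p5 \lor (p3 \to p5))) = T \to T = T
p5 \land p3 = T \land F = F
\lnot (p5 \land p3) = \lnot F = T
\lnot \lnot (p5 \land p3) = \lnot T = F
\lnot \lnot (p5 \land p3) \lor p4 = F \lor F = F
((p3 \to p4) \to (\lnot ((\lnot ((p3 \to p4) \to p5) \to p5) \to p5) \to (p5 \lor (p3 \to p5)))) \to (\lnot \lnot (p5 \land p3) \lor p4) = T \to F = F
p3 \to p5 = F \to T = T
(((p3 \to p4) \to (\lnot ((\lnot ((p3 \to p4) \to p5) \to p5) \to p5) \to (p5 \lor (p3 \to p5)))) \to (\lnot \lnot (p5 \land p3) \lor p4)) \to (p3 \to p5) = F \to T = T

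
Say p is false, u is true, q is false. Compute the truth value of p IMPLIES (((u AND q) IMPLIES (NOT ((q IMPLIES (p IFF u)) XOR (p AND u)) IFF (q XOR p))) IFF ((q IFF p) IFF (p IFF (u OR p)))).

u AND q = true AND false = false
p IFF u = false IFF true = false
q IMPLIES (p IFF u) = false IMPLIES false = true
p AND u = false AND true = false
(q IMPLIES (p IFF u)) XOR (p AND u) = true XOR false = true
NOT ((q IMPLIES (p IFF u)) XOR (p AND u)) = NOT true = false
q XOR p = false XOR false = false
NOT ((q IMPLIES (p IFF u)) XOR (p AND u)) IFF (q XOR p) = false IFF false = true
(u AND q) IMPLIES (NOT ((q IMPLIES (p IFF u)) XOR (p AND u)) IFF (q XOR p)) = false IMPLIES true = true
q IFF p = false IFF false = true
u OR p = true OR false = true
p IFF (u OR p) = false IFF true = false
(q IFF p) IFF (p IFF (u OR p)) = true IFF false = false
((u AND q) IMPLIES (NOT ((q IMPLIES (p IFF u)) XOR (p AND u)) IFF (q XOR p))) IFF ((q IFF p) IFF (p IFF (u OR p))) = true IFF false = false
p IMPLIES (((u AND q) IMPLIES (NOT ((q IMPLIES (p IFF u)) XOR (p AND u)) IFF (q XOR p))) IFF ((q IFF p) IFF (p IFF (u OR p)))) = false IMPLIES false = true

true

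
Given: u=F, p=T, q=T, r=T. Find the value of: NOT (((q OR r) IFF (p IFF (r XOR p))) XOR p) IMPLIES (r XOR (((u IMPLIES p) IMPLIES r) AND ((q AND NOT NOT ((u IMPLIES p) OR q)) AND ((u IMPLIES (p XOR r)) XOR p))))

T

q OR r = T OR T = T
r XOR p = T XOR T = F
p IFF (r XOR p) = T IFF F = F
(q OR r) IFF (p IFF (r XOR p)) = T IFF F = F
((q OR r) IFF (p IFF (r XOR p))) XOR p = F XOR T = T
NOT (((q OR r) IFF (p IFF (r XOR p))) XOR p) = NOT T = F
u IMPLIES p = F IMPLIES T = T
(u IMPLIES p) IMPLIES r = T IMPLIES T = T
u IMPLIES p = F IMPLIES T = T
(u IMPLIES p) OR q = T OR T = T
NOT ((u IMPLIES p) OR q) = NOT T = F
NOT NOT ((u IMPLIES p) OR q) = NOT F = T
q AND NOT NOT ((u IMPLIES p) OR q) = T AND T = T
p XOR r = T XOR T = F
u IMPLIES (p XOR r) = F IMPLIES F = T
(u IMPLIES (p XOR r)) XOR p = T XOR T = F
(q AND NOT NOT ((u IMPLIES p) OR q)) AND ((u IMPLIES (p XOR r)) XOR p) = T AND F = F
((u IMPLIES p) IMPLIES r) AND ((q AND NOT NOT ((u IMPLIES p) OR q)) AND ((u IMPLIES (p XOR r)) XOR p)) = T AND F = F
r XOR (((u IMPLIES p) IMPLIES r) AND ((q AND NOT NOT ((u IMPLIES p) OR q)) AND ((u IMPLIES (p XOR r)) XOR p))) = T XOR F = T
NOT (((q OR r) IFF (p IFF (r XOR p))) XOR p) IMPLIES (r XOR (((u IMPLIES p) IMPLIES r) AND ((q AND NOT NOT ((u IMPLIES p) OR q)) AND ((u IMPLIES (p XOR r)) XOR p)))) = F IMPLIES T = T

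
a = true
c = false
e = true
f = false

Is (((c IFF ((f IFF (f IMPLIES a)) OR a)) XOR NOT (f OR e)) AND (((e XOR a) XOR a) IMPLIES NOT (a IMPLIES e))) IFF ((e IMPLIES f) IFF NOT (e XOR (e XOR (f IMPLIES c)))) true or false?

f IMPLIES a = false IMPLIES true = true
f IFF (f IMPLIES a) = false IFF true = false
(f IFF (f IMPLIES a)) OR a = false OR true = true
c IFF ((f IFF (f IMPLIES a)) OR a) = false IFF true = false
f OR e = false OR true = true
NOT (f OR e) = NOT true = false
(c IFF ((f IFF (f IMPLIES a)) OR a)) XOR NOT (f OR e) = false XOR false = false
e XOR a = true XOR true = false
(e XOR a) XOR a = false XOR true = true
a IMPLIES e = true IMPLIES true = true
NOT (a IMPLIES e) = NOT true = false
((e XOR a) XOR a) IMPLIES NOT (a IMPLIES e) = true IMPLIES false = false
((c IFF ((f IFF (f IMPLIES a)) OR a)) XOR NOT (f OR e)) AND (((e XOR a) XOR a) IMPLIES NOT (a IMPLIES e)) = false AND false = false
e IMPLIES f = true IMPLIES false = false
f IMPLIES c = false IMPLIES false = true
e XOR (f IMPLIES c) = true XOR true = false
e XOR (e XOR (f IMPLIES c)) = true XOR false = true
NOT (e XOR (e XOR (f IMPLIES c))) = NOT true = false
(e IMPLIES f) IFF NOT (e XOR (e XOR (f IMPLIES c))) = false IFF false = true
(((c IFF ((f IFF (f IMPLIES a)) OR a)) XOR NOT (f OR e)) AND (((e XOR a) XOR a) IMPLIES NOT (a IMPLIES e))) IFF ((e IMPLIES f) IFF NOT (e XOR (e XOR (f IMPLIES c)))) = false IFF true = false

false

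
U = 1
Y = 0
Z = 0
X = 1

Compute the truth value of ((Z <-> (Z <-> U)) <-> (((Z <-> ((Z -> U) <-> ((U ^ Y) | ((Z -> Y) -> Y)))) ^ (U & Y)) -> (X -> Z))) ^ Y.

Z <-> U = 0 <-> 1 = 0
Z <-> (Z <-> U) = 0 <-> 0 = 1
Z -> U = 0 -> 1 = 1
U ^ Y = 1 ^ 0 = 1
Z -> Y = 0 -> 0 = 1
(Z -> Y) -> Y = 1 -> 0 = 0
(U ^ Y) | ((Z -> Y) -> Y) = 1 | 0 = 1
(Z -> U) <-> ((U ^ Y) | ((Z -> Y) -> Y)) = 1 <-> 1 = 1
Z <-> ((Z -> U) <-> ((U ^ Y) | ((Z -> Y) -> Y))) = 0 <-> 1 = 0
U & Y = 1 & 0 = 0
(Z <-> ((Z -> U) <-> ((U ^ Y) | ((Z -> Y) -> Y)))) ^ (U & Y) = 0 ^ 0 = 0
X -> Z = 1 -> 0 = 0
((Z <-> ((Z -> U) <-> ((U ^ Y) | ((Z -> Y) -> Y)))) ^ (U & Y)) -> (X -> Z) = 0 -> 0 = 1
(Z <-> (Z <-> U)) <-> (((Z <-> ((Z -> U) <-> ((U ^ Y) | ((Z -> Y) -> Y)))) ^ (U & Y)) -> (X -> Z)) = 1 <-> 1 = 1
((Z <-> (Z <-> U)) <-> (((Z <-> ((Z -> U) <-> ((U ^ Y) | ((Z -> Y) -> Y)))) ^ (U & Y)) -> (X -> Z))) ^ Y = 1 ^ 0 = 1

1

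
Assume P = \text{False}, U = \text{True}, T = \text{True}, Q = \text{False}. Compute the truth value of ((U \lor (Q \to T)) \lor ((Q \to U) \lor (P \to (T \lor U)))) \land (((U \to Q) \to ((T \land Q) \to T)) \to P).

\text{False}

Q \to T = \text{False} \to \text{True} = \text{True}
U \lor (Q \to T) = \text{True} \lor \text{True} = \text{True}
Q \to U = \text{False} \to \text{True} = \text{True}
T \lor U = \text{True} \lor \text{True} = \text{True}
P \to (T \lor U) = \text{False} \to \text{True} = \text{True}
(Q \to U) \lor (P \to (T \lor U)) = \text{True} \lor \text{True} = \text{True}
(U \lor (Q \to T)) \lor ((Q \to U) \lor (P \to (T \lor U))) = \text{True} \lor \text{True} = \text{True}
U \to Q = \text{True} \to \text{False} = \text{False}
T \land Q = \text{True} \land \text{False} = \text{False}
(T \land Q) \to T = \text{False} \to \text{True} = \text{True}
(U \to Q) \to ((T \land Q) \to T) = \text{False} \to \text{True} = \text{True}
((U \to Q) \to ((T \land Q) \to T)) \to P = \text{True} \to \text{False} = \text{False}
((U \lor (Q \to T)) \lor ((Q \to U) \lor (P \to (T \lor U)))) \land (((U \to Q) \to ((T \land Q) \to T)) \to P) = \text{True} \land \text{False} = \text{False}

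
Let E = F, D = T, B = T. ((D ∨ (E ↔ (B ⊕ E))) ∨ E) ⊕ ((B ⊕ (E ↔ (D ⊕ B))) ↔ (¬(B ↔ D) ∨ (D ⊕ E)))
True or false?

T

B ⊕ E = T ⊕ F = T
E ↔ (B ⊕ E) = F ↔ T = F
D ∨ (E ↔ (B ⊕ E)) = T ∨ F = T
(D ∨ (E ↔ (B ⊕ E))) ∨ E = T ∨ F = T
D ⊕ B = T ⊕ T = F
E ↔ (D ⊕ B) = F ↔ F = T
B ⊕ (E ↔ (D ⊕ B)) = T ⊕ T = F
B ↔ D = T ↔ T = T
¬(B ↔ D) = ¬T = F
D ⊕ E = T ⊕ F = T
¬(B ↔ D) ∨ (D ⊕ E) = F ∨ T = T
(B ⊕ (E ↔ (D ⊕ B))) ↔ (¬(B ↔ D) ∨ (D ⊕ E)) = F ↔ T = F
((D ∨ (E ↔ (B ⊕ E))) ∨ E) ⊕ ((B ⊕ (E ↔ (D ⊕ B))) ↔ (¬(B ↔ D) ∨ (D ⊕ E))) = T ⊕ F = T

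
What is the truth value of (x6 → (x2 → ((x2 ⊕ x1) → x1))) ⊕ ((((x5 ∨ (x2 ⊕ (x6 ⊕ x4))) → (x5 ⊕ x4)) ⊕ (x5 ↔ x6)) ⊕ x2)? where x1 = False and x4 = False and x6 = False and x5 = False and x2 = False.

True

x2 ⊕ x1 = False ⊕ False = False
(x2 ⊕ x1) → x1 = False → False = True
x2 → ((x2 ⊕ x1) → x1) = False → True = True
x6 → (x2 → ((x2 ⊕ x1) → x1)) = False → True = True
x6 ⊕ x4 = False ⊕ False = False
x2 ⊕ (x6 ⊕ x4) = False ⊕ False = False
x5 ∨ (x2 ⊕ (x6 ⊕ x4)) = False ∨ False = False
x5 ⊕ x4 = False ⊕ False = False
(x5 ∨ (x2 ⊕ (x6 ⊕ x4))) → (x5 ⊕ x4) = False → False = True
x5 ↔ x6 = False ↔ False = True
((x5 ∨ (x2 ⊕ (x6 ⊕ x4))) → (x5 ⊕ x4)) ⊕ (x5 ↔ x6) = True ⊕ True = False
(((x5 ∨ (x2 ⊕ (x6 ⊕ x4))) → (x5 ⊕ x4)) ⊕ (x5 ↔ x6)) ⊕ x2 = False ⊕ False = False
(x6 → (x2 → ((x2 ⊕ x1) → x1))) ⊕ ((((x5 ∨ (x2 ⊕ (x6 ⊕ x4))) → (x5 ⊕ x4)) ⊕ (x5 ↔ x6)) ⊕ x2) = True ⊕ False = True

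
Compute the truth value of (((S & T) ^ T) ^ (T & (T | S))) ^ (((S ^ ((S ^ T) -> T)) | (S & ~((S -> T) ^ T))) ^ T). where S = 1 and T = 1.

1

Substituting S=1, T=1:
S & T = 1 & 1 = 1
(S & T) ^ T = 1 ^ 1 = 0
T | S = 1 | 1 = 1
T & (T | S) = 1 & 1 = 1
((S & T) ^ T) ^ (T & (T | S)) = 0 ^ 1 = 1
S ^ T = 1 ^ 1 = 0
(S ^ T) -> T = 0 -> 1 = 1
S ^ ((S ^ T) -> T) = 1 ^ 1 = 0
S -> T = 1 -> 1 = 1
(S -> T) ^ T = 1 ^ 1 = 0
~((S -> T) ^ T) = ~0 = 1
S & ~((S -> T) ^ T) = 1 & 1 = 1
(S ^ ((S ^ T) -> T)) | (S & ~((S -> T) ^ T)) = 0 | 1 = 1
((S ^ ((S ^ T) -> T)) | (S & ~((S -> T) ^ T))) ^ T = 1 ^ 1 = 0
(((S & T) ^ T) ^ (T & (T | S))) ^ (((S ^ ((S ^ T) -> T)) | (S & ~((S -> T) ^ T))) ^ T) = 1 ^ 0 = 1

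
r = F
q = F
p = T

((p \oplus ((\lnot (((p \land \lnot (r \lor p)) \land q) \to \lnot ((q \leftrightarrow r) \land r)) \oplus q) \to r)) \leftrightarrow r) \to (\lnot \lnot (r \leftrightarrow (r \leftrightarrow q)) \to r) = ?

T

Substituting r=F, q=F, p=T:
r \lor p = F \lor T = T
\lnot (r \lor p) = \lnot T = F
p \land \lnot (r \lor p) = T \land F = F
(p \land \lnot (r \lor p)) \land q = F \land F = F
q \leftrightarrow r = F \leftrightarrow F = T
(q \leftrightarrow r) \land r = T \land F = F
\lnot ((q \leftrightarrow r) \land r) = \lnot F = T
((p \land \lnot (r \lor p)) \land q) \to \lnot ((q \leftrightarrow r) \land r) = F \to T = T
\lnot (((p \land \lnot (r \lor p)) \land q) \to \lnot ((q \leftrightarrow r) \land r)) = \lnot T = F
\lnot (((p \land \lnot (r \lor p)) \land q) \to \lnot ((q \leftrightarrow r) \land r)) \oplus q = F \oplus F = F
(\lnot (((p \land \lnot (r \lor p)) \land q) \to \lnot ((q \leftrightarrow r) \land r)) \oplus q) \to r = F \to F = T
p \oplus ((\lnot (((p \land \lnot (r \lor p)) \land q) \to \lnot ((q \leftrightarrow r) \land r)) \oplus q) \to r) = T \oplus T = F
(p \oplus ((\lnot (((p \land \lnot (r \lor p)) \land q) \to \lnot ((q \leftrightarrow r) \land r)) \oplus q) \to r)) \leftrightarrow r = F \leftrightarrow F = T
r \leftrightarrow q = F \leftrightarrow F = T
r \leftrightarrow (r \leftrightarrow q) = F \leftrightarrow T = F
\lnot (r \leftrightarrow (r \leftrightarrow q)) = \lnot F = T
\lnot \lnot (r \leftrightarrow (r \leftrightarrow q)) = \lnot T = F
\lnot \lnot (r \leftrightarrow (r \leftrightarrow q)) \to r = F \to F = T
((p \oplus ((\lnot (((p \land \lnot (r \lor p)) \land q) \to \lnot ((q \leftrightarrow r) \land r)) \oplus q) \to r)) \leftrightarrow r) \to (\lnot \lnot (r \leftrightarrow (r \leftrightarrow q)) \to r) = T \to T = T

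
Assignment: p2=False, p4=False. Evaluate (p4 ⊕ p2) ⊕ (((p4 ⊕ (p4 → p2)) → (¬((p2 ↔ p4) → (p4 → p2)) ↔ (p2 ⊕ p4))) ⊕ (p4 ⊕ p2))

p4 ⊕ p2 = False ⊕ False = False
p4 → p2 = False → False = True
p4 ⊕ (p4 → p2) = False ⊕ True = True
p2 ↔ p4 = False ↔ False = True
p4 → p2 = False → False = True
(p2 ↔ p4) → (p4 → p2) = True → True = True
¬((p2 ↔ p4) → (p4 → p2)) = ¬True = False
p2 ⊕ p4 = False ⊕ False = False
¬((p2 ↔ p4) → (p4 → p2)) ↔ (p2 ⊕ p4) = False ↔ False = True
(p4 ⊕ (p4 → p2)) → (¬((p2 ↔ p4) → (p4 → p2)) ↔ (p2 ⊕ p4)) = True → True = True
p4 ⊕ p2 = False ⊕ False = False
((p4 ⊕ (p4 → p2)) → (¬((p2 ↔ p4) → (p4 → p2)) ↔ (p2 ⊕ p4))) ⊕ (p4 ⊕ p2) = True ⊕ False = True
(p4 ⊕ p2) ⊕ (((p4 ⊕ (p4 → p2)) → (¬((p2 ↔ p4) → (p4 → p2)) ↔ (p2 ⊕ p4))) ⊕ (p4 ⊕ p2)) = False ⊕ True = True

True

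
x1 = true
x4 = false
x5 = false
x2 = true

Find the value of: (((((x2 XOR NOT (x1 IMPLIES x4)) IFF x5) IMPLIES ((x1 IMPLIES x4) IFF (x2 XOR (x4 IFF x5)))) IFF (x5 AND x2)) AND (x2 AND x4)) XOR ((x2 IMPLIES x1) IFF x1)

x1 IMPLIES x4 = true IMPLIES false = false
NOT (x1 IMPLIES x4) = NOT false = true
x2 XOR NOT (x1 IMPLIES x4) = true XOR true = false
(x2 XOR NOT (x1 IMPLIES x4)) IFF x5 = false IFF false = true
x1 IMPLIES x4 = true IMPLIES false = false
x4 IFF x5 = false IFF false = true
x2 XOR (x4 IFF x5) = true XOR true = false
(x1 IMPLIES x4) IFF (x2 XOR (x4 IFF x5)) = false IFF false = true
((x2 XOR NOT (x1 IMPLIES x4)) IFF x5) IMPLIES ((x1 IMPLIES x4) IFF (x2 XOR (x4 IFF x5))) = true IMPLIES true = true
x5 AND x2 = false AND true = false
(((x2 XOR NOT (x1 IMPLIES x4)) IFF x5) IMPLIES ((x1 IMPLIES x4) IFF (x2 XOR (x4 IFF x5)))) IFF (x5 AND x2) = true IFF false = false
x2 AND x4 = true AND false = false
((((x2 XOR NOT (x1 IMPLIES x4)) IFF x5) IMPLIES ((x1 IMPLIES x4) IFF (x2 XOR (x4 IFF x5)))) IFF (x5 AND x2)) AND (x2 AND x4) = false AND false = false
x2 IMPLIES x1 = true IMPLIES true = true
(x2 IMPLIES x1) IFF x1 = true IFF true = true
(((((x2 XOR NOT (x1 IMPLIES x4)) IFF x5) IMPLIES ((x1 IMPLIES x4) IFF (x2 XOR (x4 IFF x5)))) IFF (x5 AND x2)) AND (x2 AND x4)) XOR ((x2 IMPLIES x1) IFF x1) = false XOR true = true

true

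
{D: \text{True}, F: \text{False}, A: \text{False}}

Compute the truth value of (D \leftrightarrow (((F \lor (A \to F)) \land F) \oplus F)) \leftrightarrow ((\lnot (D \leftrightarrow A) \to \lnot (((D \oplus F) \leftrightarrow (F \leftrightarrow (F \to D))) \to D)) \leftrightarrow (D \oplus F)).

\text{True}

Substituting D=\text{True}, F=\text{False}, A=\text{False}:
A \to F = \text{False} \to \text{False} = \text{True}
F \lor (A \to F) = \text{False} \lor \text{True} = \text{True}
(F \lor (A \to F)) \land F = \text{True} \land \text{False} = \text{False}
((F \lor (A \to F)) \land F) \oplus F = \text{False} \oplus \text{False} = \text{False}
D \leftrightarrow (((F \lor (A \to F)) \land F) \oplus F) = \text{True} \leftrightarrow \text{False} = \text{False}
D \leftrightarrow A = \text{True} \leftrightarrow \text{False} = \text{False}
\lnot (D \leftrightarrow A) = \lnot \text{False} = \text{True}
D \oplus F = \text{True} \oplus \text{False} = \text{True}
F \to D = \text{False} \to \text{True} = \text{True}
F \leftrightarrow (F \to D) = \text{False} \leftrightarrow \text{True} = \text{False}
(D \oplus F) \leftrightarrow (F \leftrightarrow (F \to D)) = \text{True} \leftrightarrow \text{False} = \text{False}
((D \oplus F) \leftrightarrow (F \leftrightarrow (F \to D))) \to D = \text{False} \to \text{True} = \text{True}
\lnot (((D \oplus F) \leftrightarrow (F \leftrightarrow (F \to D))) \to D) = \lnot \text{True} = \text{False}
\lnot (D \leftrightarrow A) \to \lnot (((D \oplus F) \leftrightarrow (F \leftrightarrow (F \to D))) \to D) = \text{True} \to \text{False} = \text{False}
D \oplus F = \text{True} \oplus \text{False} = \text{True}
(\lnot (D \leftrightarrow A) \to \lnot (((D \oplus F) \leftrightarrow (F \leftrightarrow (F \to D))) \to D)) \leftrightarrow (D \oplus F) = \text{False} \leftrightarrow \text{True} = \text{False}
(D \leftrightarrow (((F \lor (A \to F)) \land F) \oplus F)) \leftrightarrow ((\lnot (D \leftrightarrow A) \to \lnot (((D \oplus F) \leftrightarrow (F \leftrightarrow (F \to D))) \to D)) \leftrightarrow (D \oplus F)) = \text{False} \leftrightarrow \text{False} = \text{True}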